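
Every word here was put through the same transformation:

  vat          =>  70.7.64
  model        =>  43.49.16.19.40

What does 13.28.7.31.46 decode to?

chain

The formula is n = 3×(alphabet index, a=1) + 4.
Decoding 13.28.7.31.46: 13→(13−4)÷3=3=c, 28→(28−4)÷3=8=h, 7→(7−4)÷3=1=a, 31→(31−4)÷3=9=i, 46→(46−4)÷3=14=n.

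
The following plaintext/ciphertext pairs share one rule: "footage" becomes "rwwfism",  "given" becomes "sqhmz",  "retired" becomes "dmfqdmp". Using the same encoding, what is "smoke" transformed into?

The shift depends on letter class: consonant f→r is +12, but vowel o→w is +8. Vowels shift forward by 8 and consonants shift forward by 12.
On smoke: s(cons)+12=e, m(cons)+12=y, o(vowel)+8=w, k(cons)+12=w, e(vowel)+8=m.

eywwm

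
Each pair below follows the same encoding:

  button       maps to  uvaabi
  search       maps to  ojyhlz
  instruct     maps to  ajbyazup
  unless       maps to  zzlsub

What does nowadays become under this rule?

zfhkhdvu

The output letters match the input read backwards, each shifted +7: button reversed is nottub. Read the word backwards and shift each letter +7.
Applying it to nowadays: reverse → syadawon; then shift: s+7=z, y+7=f, a+7=h, d+7=k, a+7=h, w+7=d, o+7=v, n+7=u.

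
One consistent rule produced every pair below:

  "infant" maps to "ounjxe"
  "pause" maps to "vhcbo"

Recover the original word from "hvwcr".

booth

In infant: i→o is +6, n→u is +7, f→n is +8, a→j is +9 — the shift increases by 1 each position. Letter i (0-indexed) is shifted by i+6, so successive shifts are 6, 7, 8, ….
Decoding hvwcr: h−6=b, v−7=o, w−8=o, c−9=t, r−10=h.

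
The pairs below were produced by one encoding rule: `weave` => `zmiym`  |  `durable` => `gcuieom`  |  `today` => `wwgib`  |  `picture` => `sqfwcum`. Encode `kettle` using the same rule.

The shift depends on letter class: consonant w→z is +3, but vowel e→m is +8. Two shifts are in play — +8 for a/e/i/o/u, +3 for every other letter.
On kettle: k(cons)+3=n, e(vowel)+8=m, t(cons)+3=w, t(cons)+3=w, l(cons)+3=o, e(vowel)+8=m.

nmwwom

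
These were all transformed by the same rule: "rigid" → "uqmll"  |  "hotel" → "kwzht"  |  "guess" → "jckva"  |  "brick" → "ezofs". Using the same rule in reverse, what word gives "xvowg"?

unity

A repeating key of period 3 is used — shifts +3, +8, +6 over and over.
Reversing it on xvowg: x−3=u, v−8=n, o−6=i, w−3=t, g−8=y.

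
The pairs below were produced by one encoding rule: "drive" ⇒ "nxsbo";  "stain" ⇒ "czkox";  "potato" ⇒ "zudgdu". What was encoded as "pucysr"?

fossil

Shifts by position in drive: pos 0: d→n (+10), pos 1: r→x (+6), pos 2: i→s (+10), pos 3: v→b (+6) — repeating every 2. The shifts repeat in a cycle of length 2: positions 0,1,… shift by +10, +6, then the pattern repeats.
Undoing it on pucysr: p−10=f, u−6=o, c−10=s, y−6=s, s−10=i, r−6=l.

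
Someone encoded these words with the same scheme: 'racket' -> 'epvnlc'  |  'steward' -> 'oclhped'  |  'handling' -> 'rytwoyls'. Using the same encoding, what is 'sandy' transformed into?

joyld

The output letters match the input read backwards, each shifted +11: racket reversed is tekcar. Two steps: reverse the string, then apply a Caesar shift of +11.
On sandy: reverse → ydnas; then shift: y+11=j, d+11=o, n+11=y, a+11=l, s+11=d.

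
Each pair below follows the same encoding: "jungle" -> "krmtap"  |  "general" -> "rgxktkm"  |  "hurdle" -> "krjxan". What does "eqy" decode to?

The output letters match the input read backwards, each shifted +6: jungle reversed is elgnuj. The word is reversed, then every letter is shifted forward by 6.
Reversing it on eqy: shift back: e−6=y, q−6=k, y−6=s → yks; then reverse → sky.

sky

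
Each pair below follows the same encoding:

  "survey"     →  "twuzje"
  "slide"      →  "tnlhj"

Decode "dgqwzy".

In survey: s→t is +1, u→w is +2, r→u is +3, v→z is +4 — the shift increases by 1 each position. The shift increases by 1 at each position, starting from +1: 1, 2, 3, ….
Decoding dgqwzy: d−1=c, g−2=e, q−3=n, w−4=s, z−5=u, y−6=s.

census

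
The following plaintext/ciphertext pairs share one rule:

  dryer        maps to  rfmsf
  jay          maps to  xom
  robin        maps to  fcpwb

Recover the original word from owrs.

aide

It's a constant shift of +14 (ROT14).
Undoing it on owrs: o−14=a, w−14=i, r−14=d, s−14=e.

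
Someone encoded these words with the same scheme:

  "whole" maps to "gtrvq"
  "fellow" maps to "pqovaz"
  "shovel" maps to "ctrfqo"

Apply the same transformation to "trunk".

ddxxw

Shifts by position in whole: pos 0: w→g (+10), pos 1: h→t (+12), pos 2: o→r (+3), pos 3: l→v (+10), pos 4: e→q (+12) — repeating every 3. The shifts repeat in a cycle of length 3: positions 0,1,… shift by +10, +12, +3, then the pattern repeats.
On trunk: t+10=d, r+12=d, u+3=x, n+10=x, k+12=w.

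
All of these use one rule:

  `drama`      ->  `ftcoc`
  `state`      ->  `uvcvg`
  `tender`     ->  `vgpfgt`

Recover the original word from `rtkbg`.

prize

Compare letters: d→f is +2, r→t is +2, a→c is +2 — a constant shift. It's a constant shift of +2 (ROT2).
Undoing it on rtkbg: r−2=p, t−2=r, k−2=i, b−2=z, g−2=e.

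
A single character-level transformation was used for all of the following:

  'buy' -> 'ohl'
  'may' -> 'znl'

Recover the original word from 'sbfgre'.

Compare letters: b→o is +13, u→h is +13, y→l is +13 — a constant shift. This is a Caesar cipher with shift 13.
Undoing it on sbfgre: s−13=f, b−13=o, f−13=s, g−13=t, r−13=e, e−13=r.

foster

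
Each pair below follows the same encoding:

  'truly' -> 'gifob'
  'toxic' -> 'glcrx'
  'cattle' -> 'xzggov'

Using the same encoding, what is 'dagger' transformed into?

wzttvi

Letters are reflected about the middle of the alphabet (position → 25−position): Atbash.
Applying it to dagger: d↔w, a↔z, g↔t, g↔t, e↔v, r↔i.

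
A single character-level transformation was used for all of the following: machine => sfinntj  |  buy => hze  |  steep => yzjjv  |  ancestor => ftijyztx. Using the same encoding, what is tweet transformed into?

zcjjz

The shift depends on letter class: consonant m→s is +6, but vowel a→f is +5. The rule splits by letter class: vowels +5, consonants +6.
Applying it to tweet: t(cons)+6=z, w(cons)+6=c, e(vowel)+5=j, e(vowel)+5=j, t(cons)+6=z.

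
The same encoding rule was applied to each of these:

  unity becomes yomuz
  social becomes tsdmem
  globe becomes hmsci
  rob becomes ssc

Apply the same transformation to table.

uecmi

Two shifts are in play — +4 for a/e/i/o/u, +1 for every other letter.
For table: t(cons)+1=u, a(vowel)+4=e, b(cons)+1=c, l(cons)+1=m, e(vowel)+4=i.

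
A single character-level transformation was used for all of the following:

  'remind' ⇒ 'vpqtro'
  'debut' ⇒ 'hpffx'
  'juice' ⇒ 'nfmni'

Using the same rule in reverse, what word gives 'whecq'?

It's a Vigenère-style cipher with numeric key [4,11]: position i shifts by key[i mod 2].
Undoing it on whecq: w−4=s, h−11=w, e−4=a, c−11=r, q−4=m.

swarm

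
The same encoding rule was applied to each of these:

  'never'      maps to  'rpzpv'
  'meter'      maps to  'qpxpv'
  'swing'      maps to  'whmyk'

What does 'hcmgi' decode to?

Shifts by position in never: pos 0: n→r (+4), pos 1: e→p (+11), pos 2: v→z (+4), pos 3: e→p (+11) — repeating every 2. It's a Vigenère-style cipher with numeric key [4,11]: position i shifts by key[i mod 2].
Undoing it on hcmgi: h−4=d, c−11=r, m−4=i, g−11=v, i−4=e.

drive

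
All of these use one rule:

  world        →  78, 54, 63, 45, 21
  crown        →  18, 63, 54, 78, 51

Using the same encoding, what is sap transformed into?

w(#23)→78 and o(#15)→54: differences scale by 3, so n = 3·pos + 9. Each letter becomes 3×(its alphabet position, a=1..z=26) + 9.
Applying it to sap: s=19→66, a=1→12, p=16→57.

66, 12, 57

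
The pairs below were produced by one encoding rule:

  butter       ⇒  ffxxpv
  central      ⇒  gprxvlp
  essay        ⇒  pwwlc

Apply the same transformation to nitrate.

The shift depends on letter class: consonant b→f is +4, but vowel u→f is +11. The rule splits by letter class: vowels +11, consonants +4.
Applying it to nitrate: n(cons)+4=r, i(vowel)+11=t, t(cons)+4=x, r(cons)+4=v, a(vowel)+11=l, t(cons)+4=x, e(vowel)+11=p.

rtxvlxp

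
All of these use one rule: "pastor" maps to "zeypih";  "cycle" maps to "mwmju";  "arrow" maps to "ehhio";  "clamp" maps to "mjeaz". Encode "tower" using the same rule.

piouh

p(15)→z(25) and a(0)→e(4) fit y≡17x+4 (mod 26); the inverse of 17 mod 26 is 23. This is an affine cipher: with a=0,…,z=25, each position x becomes (17x+4) mod 26.
For tower: t(19)→17·19+4≡15=p; o(14)→17·14+4≡8=i; w(22)→17·22+4≡14=o; e(4)→17·4+4≡20=u; r(17)→17·17+4≡7=h (all mod 26).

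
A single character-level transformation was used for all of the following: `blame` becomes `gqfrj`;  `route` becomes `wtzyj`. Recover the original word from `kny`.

Every letter moves 5 places later in the alphabet, wrapping around z→a.
Reversing it on kny: k−5=f, n−5=i, y−5=t.

fit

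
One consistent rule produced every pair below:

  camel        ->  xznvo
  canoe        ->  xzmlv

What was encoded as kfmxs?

punch

This is the alphabet-reversal cipher (Atbash): a becomes z, b becomes y, etc.
Reversing it on kfmxs: k↔p, f↔u, m↔n, x↔c, s↔h.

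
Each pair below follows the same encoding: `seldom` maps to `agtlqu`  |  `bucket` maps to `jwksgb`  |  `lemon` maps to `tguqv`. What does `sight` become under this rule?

akopb

The shift depends on letter class: consonant s→a is +8, but vowel e→g is +2. The rule splits by letter class: vowels +2, consonants +8.
For sight: s(cons)+8=a, i(vowel)+2=k, g(cons)+8=o, h(cons)+8=p, t(cons)+8=b.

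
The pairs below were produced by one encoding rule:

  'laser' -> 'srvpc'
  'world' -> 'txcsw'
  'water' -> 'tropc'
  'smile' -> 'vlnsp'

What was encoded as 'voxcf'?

story

l(11)→s(18) and a(0)→r(17) fit y≡19x+17 (mod 26); the inverse of 19 mod 26 is 11. This is an affine cipher: with a=0,…,z=25, each position x becomes (19x+17) mod 26.
Undoing it on voxcf: v(21)→11·(21−17)≡18=s; o(14)→11·(14−17)≡19=t; x(23)→11·(23−17)≡14=o; c(2)→11·(2−17)≡17=r; f(5)→11·(5−17)≡24=y (all mod 26).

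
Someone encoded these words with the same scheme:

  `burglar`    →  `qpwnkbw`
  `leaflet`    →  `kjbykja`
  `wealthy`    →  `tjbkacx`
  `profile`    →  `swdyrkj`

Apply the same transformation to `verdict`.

ejwurfa

b(1)→q(16) and u(20)→p(15) fit y≡15x+1 (mod 26); the inverse of 15 mod 26 is 7. Treating letters as 0–25, the rule is x ↦ 15x + 1 (mod 26).
On verdict: v(21)→15·21+1≡4=e; e(4)→15·4+1≡9=j; r(17)→15·17+1≡22=w; d(3)→15·3+1≡20=u; i(8)→15·8+1≡17=r; c(2)→15·2+1≡5=f; t(19)→15·19+1≡0=a (all mod 26).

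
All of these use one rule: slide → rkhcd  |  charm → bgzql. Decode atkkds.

It's a constant shift of +25 (ROT25).
Undoing it on atkkds: a−25=b, t−25=u, k−25=l, k−25=l, d−25=e, s−25=t.

bullet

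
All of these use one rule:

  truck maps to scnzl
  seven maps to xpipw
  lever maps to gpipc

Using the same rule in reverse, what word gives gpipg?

t(19)→s(18) and r(17)→c(2) fit y≡21x+9 (mod 26); the inverse of 21 mod 26 is 5. This is an affine cipher: with a=0,…,z=25, each position x becomes (21x+9) mod 26.
Decoding gpipg: g(6)→5·(6−9)≡11=l; p(15)→5·(15−9)≡4=e; i(8)→5·(8−9)≡21=v; p(15)→5·(15−9)≡4=e; g(6)→5·(6−9)≡11=l (all mod 26).

level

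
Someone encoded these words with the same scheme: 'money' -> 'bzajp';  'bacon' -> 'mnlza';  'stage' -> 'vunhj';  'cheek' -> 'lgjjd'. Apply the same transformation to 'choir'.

lgzfw

This is an affine cipher: with a=0,…,z=25, each position x becomes (25x+13) mod 26.
For choir: c(2)→25·2+13≡11=l; h(7)→25·7+13≡6=g; o(14)→25·14+13≡25=z; i(8)→25·8+13≡5=f; r(17)→25·17+13≡22=w (all mod 26).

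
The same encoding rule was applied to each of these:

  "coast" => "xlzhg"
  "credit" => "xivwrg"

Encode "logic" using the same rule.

Each pair mirrors across the alphabet (c↔x, o↔l, a↔z): positions sum to 25. This is the alphabet-reversal cipher (Atbash): a becomes z, b becomes y, etc.
For logic: l↔o, o↔l, g↔t, i↔r, c↔x.

oltrx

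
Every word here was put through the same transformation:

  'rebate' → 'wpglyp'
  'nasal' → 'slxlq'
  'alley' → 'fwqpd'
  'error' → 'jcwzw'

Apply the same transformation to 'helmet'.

mpqxje

Shifts by position in rebate: pos 0: r→w (+5), pos 1: e→p (+11), pos 2: b→g (+5), pos 3: a→l (+11) — repeating every 2. A repeating key of period 2 is used — shifts +5, +11 over and over.
Applying it to helmet: h+5=m, e+11=p, l+5=q, m+11=x, e+5=j, t+11=e.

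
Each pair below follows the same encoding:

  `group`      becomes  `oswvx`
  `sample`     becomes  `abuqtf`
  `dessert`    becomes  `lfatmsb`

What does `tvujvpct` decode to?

luminous

It's a Vigenère-style cipher with numeric key [8,1]: position i shifts by key[i mod 2].
Undoing it on tvujvpct: t−8=l, v−1=u, u−8=m, j−1=i, v−8=n, p−1=o, c−8=u, t−1=s.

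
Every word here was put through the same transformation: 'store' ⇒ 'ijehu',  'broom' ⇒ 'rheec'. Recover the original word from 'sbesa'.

Compare letters: s→i is +16, t→j is +16, o→e is +16 — a constant shift. This is a Caesar cipher with shift 16.
Undoing it on sbesa: s−16=c, b−16=l, e−16=o, s−16=c, a−16=k.

clock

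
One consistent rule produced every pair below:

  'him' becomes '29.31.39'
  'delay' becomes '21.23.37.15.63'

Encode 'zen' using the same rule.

h(#8)→29 and i(#9)→31: differences scale by 2, so n = 2·pos + 13. Each letter becomes 2×(its alphabet position, a=1..z=26) + 13.
For zen: z=26→65, e=5→23, n=14→41.

65.23.41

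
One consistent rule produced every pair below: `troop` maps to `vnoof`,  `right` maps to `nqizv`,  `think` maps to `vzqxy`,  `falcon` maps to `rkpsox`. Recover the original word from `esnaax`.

screen

This is an affine cipher: with a=0,…,z=25, each position x becomes (17x+10) mod 26.
Decoding esnaax: e(4)→23·(4−10)≡18=s; s(18)→23·(18−10)≡2=c; n(13)→23·(13−10)≡17=r; a(0)→23·(0−10)≡4=e; a(0)→23·(0−10)≡4=e; x(23)→23·(23−10)≡13=n (all mod 26).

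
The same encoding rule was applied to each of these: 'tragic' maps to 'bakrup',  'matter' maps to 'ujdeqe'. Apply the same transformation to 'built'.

jdswf

In tragic: t→b is +8, r→a is +9, a→k is +10, g→r is +11 — the shift increases by 1 each position. Each letter shifts forward by (position + 8), i.e. 8, 9, 10, … — the shift grows by one for each successive letter.
For built: b+8=j, u+9=d, i+10=s, l+11=w, t+12=f.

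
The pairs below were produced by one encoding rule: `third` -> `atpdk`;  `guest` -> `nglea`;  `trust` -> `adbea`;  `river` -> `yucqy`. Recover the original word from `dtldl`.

where

It's a Vigenère-style cipher with numeric key [7,12]: position i shifts by key[i mod 2].
Reversing it on dtldl: d−7=w, t−12=h, l−7=e, d−12=r, l−7=e.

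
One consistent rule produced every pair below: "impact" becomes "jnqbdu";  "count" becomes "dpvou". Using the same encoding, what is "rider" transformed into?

Compare letters: i→j is +1, m→n is +1, p→q is +1 — a constant shift. This is a Caesar cipher with shift 1.
On rider: r+1=s, i+1=j, d+1=e, e+1=f, r+1=s.

sjefs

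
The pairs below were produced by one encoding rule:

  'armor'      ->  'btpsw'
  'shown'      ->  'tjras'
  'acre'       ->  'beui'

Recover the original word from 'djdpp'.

chalk

In armor: a→b is +1, r→t is +2, m→p is +3, o→s is +4 — the shift increases by 1 each position. Letter i (0-indexed) is shifted by i+1, so successive shifts are 1, 2, 3, ….
Decoding djdpp: d−1=c, j−2=h, d−3=a, p−4=l, p−5=k.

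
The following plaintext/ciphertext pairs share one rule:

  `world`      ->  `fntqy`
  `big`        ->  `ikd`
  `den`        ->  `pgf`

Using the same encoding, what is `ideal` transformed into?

The output letters match the input read backwards, each shifted +2: world reversed is dlrow. The word is reversed, then every letter is shifted forward by 2.
For ideal: reverse → laedi; then shift: l+2=n, a+2=c, e+2=g, d+2=f, i+2=k.

ncgfk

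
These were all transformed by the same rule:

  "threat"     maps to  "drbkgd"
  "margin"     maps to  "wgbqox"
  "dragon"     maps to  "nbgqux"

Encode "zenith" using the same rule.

The shift depends on letter class: consonant t→d is +10, but vowel e→k is +6. Two shifts are in play — +6 for a/e/i/o/u, +10 for every other letter.
Applying it to zenith: z(cons)+10=j, e(vowel)+6=k, n(cons)+10=x, i(vowel)+6=o, t(cons)+10=d, h(cons)+10=r.

jkxodr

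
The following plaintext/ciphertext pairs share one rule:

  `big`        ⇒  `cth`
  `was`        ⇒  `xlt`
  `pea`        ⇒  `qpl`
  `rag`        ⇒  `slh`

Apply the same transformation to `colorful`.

The shift depends on letter class: consonant b→c is +1, but vowel i→t is +11. The rule splits by letter class: vowels +11, consonants +1.
Applying it to colorful: c(cons)+1=d, o(vowel)+11=z, l(cons)+1=m, o(vowel)+11=z, r(cons)+1=s, f(cons)+1=g, u(vowel)+11=f, l(cons)+1=m.

dzmzsgfm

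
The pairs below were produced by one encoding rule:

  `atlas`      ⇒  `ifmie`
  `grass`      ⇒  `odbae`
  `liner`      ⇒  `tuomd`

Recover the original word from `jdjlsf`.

bridge

Shifts by position in atlas: pos 0: a→i (+8), pos 1: t→f (+12), pos 2: l→m (+1), pos 3: a→i (+8), pos 4: s→e (+12) — repeating every 3. The shifts repeat in a cycle of length 3: positions 0,1,… shift by +8, +12, +1, then the pattern repeats.
Reversing it on jdjlsf: j−8=b, d−12=r, j−1=i, l−8=d, s−12=g, f−1=e.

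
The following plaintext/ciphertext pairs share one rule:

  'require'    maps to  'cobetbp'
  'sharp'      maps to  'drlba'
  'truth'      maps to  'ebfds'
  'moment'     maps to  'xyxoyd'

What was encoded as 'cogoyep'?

Shifts by position in require: pos 0: r→c (+11), pos 1: e→o (+10), pos 2: q→b (+11), pos 3: u→e (+10) — repeating every 2. The shifts repeat in a cycle of length 2: positions 0,1,… shift by +11, +10, then the pattern repeats.
Reversing it on cogoyep: c−11=r, o−10=e, g−11=v, o−10=e, y−11=n, e−10=u, p−11=e.

revenue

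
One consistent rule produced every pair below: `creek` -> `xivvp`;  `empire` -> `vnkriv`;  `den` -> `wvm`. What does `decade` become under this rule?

Each pair mirrors across the alphabet (c↔x, r↔i, e↔v): positions sum to 25. Letters are reflected about the middle of the alphabet (position → 25−position): Atbash.
Applying it to decade: d↔w, e↔v, c↔x, a↔z, d↔w, e↔v.

wvxzwv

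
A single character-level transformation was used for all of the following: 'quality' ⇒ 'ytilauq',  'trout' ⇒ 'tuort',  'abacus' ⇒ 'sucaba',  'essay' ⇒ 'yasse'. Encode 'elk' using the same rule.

The word is simply reversed.
Applying it to elk: reverse → kle.

kle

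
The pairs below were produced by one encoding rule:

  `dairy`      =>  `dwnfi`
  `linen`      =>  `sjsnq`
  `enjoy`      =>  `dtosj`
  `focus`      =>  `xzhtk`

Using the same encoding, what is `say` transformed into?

dfx

The output letters match the input read backwards, each shifted +5: dairy reversed is yriad. Read the word backwards and shift each letter +5.
On say: reverse → yas; then shift: y+5=d, a+5=f, s+5=x.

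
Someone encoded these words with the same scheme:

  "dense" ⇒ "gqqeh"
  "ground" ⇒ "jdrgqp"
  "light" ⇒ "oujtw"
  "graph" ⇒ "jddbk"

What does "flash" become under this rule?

Shifts by position in dense: pos 0: d→g (+3), pos 1: e→q (+12), pos 2: n→q (+3), pos 3: s→e (+12) — repeating every 2. A repeating key of period 2 is used — shifts +3, +12 over and over.
Applying it to flash: f+3=i, l+12=x, a+3=d, s+12=e, h+3=k.

ixdek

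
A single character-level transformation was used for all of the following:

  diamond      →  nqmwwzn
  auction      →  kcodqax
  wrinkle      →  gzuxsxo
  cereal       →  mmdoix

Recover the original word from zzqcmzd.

present

Shifts by position in diamond: pos 0: d→n (+10), pos 1: i→q (+8), pos 2: a→m (+12), pos 3: m→w (+10), pos 4: o→w (+8), pos 5: n→z (+12) — repeating every 3. The shifts repeat in a cycle of length 3: positions 0,1,… shift by +10, +8, +12, then the pattern repeats.
Undoing it on zzqcmzd: z−10=p, z−8=r, q−12=e, c−10=s, m−8=e, z−12=n, d−10=t.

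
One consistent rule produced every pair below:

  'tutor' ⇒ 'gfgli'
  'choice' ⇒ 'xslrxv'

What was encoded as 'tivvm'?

Each pair mirrors across the alphabet (t↔g, u↔f, t↔g): positions sum to 25. Each letter is replaced by its mirror in the alphabet: a↔z, b↔y, c↔x, and so on (the Atbash cipher).
Reversing it on tivvm: t↔g, i↔r, v↔e, v↔e, m↔n.

green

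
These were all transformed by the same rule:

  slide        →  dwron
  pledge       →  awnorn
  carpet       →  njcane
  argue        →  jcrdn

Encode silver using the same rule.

drwgnc

Vowels shift forward by 9 and consonants shift forward by 11.
Applying it to silver: s(cons)+11=d, i(vowel)+9=r, l(cons)+11=w, v(cons)+11=g, e(vowel)+9=n, r(cons)+11=c.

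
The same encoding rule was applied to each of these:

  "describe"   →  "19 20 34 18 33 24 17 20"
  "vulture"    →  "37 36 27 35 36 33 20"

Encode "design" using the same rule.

d is letter #4 and maps to 19: an offset of 15. Each letter is replaced by its alphabet position (a=1..z=26) + 15.
On design: d=4→19, e=5→20, s=19→34, i=9→24, g=7→22, n=14→29.

19 20 34 24 22 29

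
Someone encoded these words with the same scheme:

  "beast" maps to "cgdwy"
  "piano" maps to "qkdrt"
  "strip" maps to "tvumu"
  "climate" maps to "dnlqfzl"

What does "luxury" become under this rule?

mwaywe

In beast: b→c is +1, e→g is +2, a→d is +3, s→w is +4 — the shift increases by 1 each position. Each letter shifts forward by (position + 1), i.e. 1, 2, 3, … — the shift grows by one for each successive letter.
On luxury: l+1=m, u+2=w, x+3=a, u+4=y, r+5=w, y+6=e.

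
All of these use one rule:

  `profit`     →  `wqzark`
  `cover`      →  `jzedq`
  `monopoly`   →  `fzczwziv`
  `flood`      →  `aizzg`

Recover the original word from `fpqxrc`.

margin

p(15)→w(22) and r(17)→q(16) fit y≡23x+15 (mod 26); the inverse of 23 mod 26 is 17. Treating letters as 0–25, the rule is x ↦ 23x + 15 (mod 26).
Decoding fpqxrc: f(5)→17·(5−15)≡12=m; p(15)→17·(15−15)≡0=a; q(16)→17·(16−15)≡17=r; x(23)→17·(23−15)≡6=g; r(17)→17·(17−15)≡8=i; c(2)→17·(2−15)≡13=n (all mod 26).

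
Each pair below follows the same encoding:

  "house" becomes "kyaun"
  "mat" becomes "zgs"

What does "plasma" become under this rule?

gsygrv

Read the word backwards and shift each letter +6.
Applying it to plasma: reverse → amsalp; then shift: a+6=g, m+6=s, s+6=y, a+6=g, l+6=r, p+6=v.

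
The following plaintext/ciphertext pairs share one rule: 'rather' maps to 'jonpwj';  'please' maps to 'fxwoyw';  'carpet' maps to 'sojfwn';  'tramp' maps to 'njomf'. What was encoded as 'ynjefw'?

stripe

r(17)→j(9) and a(0)→o(14) fit y≡15x+14 (mod 26); the inverse of 15 mod 26 is 7. This is an affine cipher: with a=0,…,z=25, each position x becomes (15x+14) mod 26.
Decoding ynjefw: y(24)→7·(24−14)≡18=s; n(13)→7·(13−14)≡19=t; j(9)→7·(9−14)≡17=r; e(4)→7·(4−14)≡8=i; f(5)→7·(5−14)≡15=p; w(22)→7·(22−14)≡4=e (all mod 26).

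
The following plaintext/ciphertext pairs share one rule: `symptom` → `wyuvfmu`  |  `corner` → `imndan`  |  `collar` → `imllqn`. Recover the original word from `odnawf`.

unrest

s(18)→w(22) and y(24)→y(24) fit y≡9x+16 (mod 26); the inverse of 9 mod 26 is 3. Treating letters as 0–25, the rule is x ↦ 9x + 16 (mod 26).
Decoding odnawf: o(14)→3·(14−16)≡20=u; d(3)→3·(3−16)≡13=n; n(13)→3·(13−16)≡17=r; a(0)→3·(0−16)≡4=e; w(22)→3·(22−16)≡18=s; f(5)→3·(5−16)≡19=t (all mod 26).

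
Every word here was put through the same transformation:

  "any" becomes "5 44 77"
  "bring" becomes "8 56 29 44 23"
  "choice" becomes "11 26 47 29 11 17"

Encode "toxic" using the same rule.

a(#1)→5 and n(#14)→44: differences scale by 3, so n = 3·pos + 2. Each letter becomes 3×(its alphabet position, a=1..z=26) + 2.
Applying it to toxic: t=20→62, o=15→47, x=24→74, i=9→29, c=3→11.

62 47 74 29 11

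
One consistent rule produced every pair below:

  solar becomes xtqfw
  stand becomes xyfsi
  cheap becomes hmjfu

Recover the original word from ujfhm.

Compare letters: s→x is +5, o→t is +5, l→q is +5 — a constant shift. It's a constant shift of +5 (ROT5).
Decoding ujfhm: u−5=p, j−5=e, f−5=a, h−5=c, m−5=h.

peach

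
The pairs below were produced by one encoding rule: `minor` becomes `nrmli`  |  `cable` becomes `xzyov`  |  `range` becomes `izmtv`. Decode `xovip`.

Each pair mirrors across the alphabet (m↔n, i↔r, n↔m): positions sum to 25. Each letter is replaced by its mirror in the alphabet: a↔z, b↔y, c↔x, and so on (the Atbash cipher).
Undoing it on xovip: x↔c, o↔l, v↔e, i↔r, p↔k.

clerk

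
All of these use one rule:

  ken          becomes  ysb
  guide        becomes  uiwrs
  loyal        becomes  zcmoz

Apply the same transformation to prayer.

Each letter is shifted forward by 14 in the alphabet (a Caesar shift of +14).
On prayer: p+14=d, r+14=f, a+14=o, y+14=m, e+14=s, r+14=f.

dfomsf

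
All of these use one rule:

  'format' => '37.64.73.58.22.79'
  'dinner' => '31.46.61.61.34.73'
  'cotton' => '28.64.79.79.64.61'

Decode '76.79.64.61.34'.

f(#6)→37 and o(#15)→64: differences scale by 3, so n = 3·pos + 19. With a=1..z=26, the number is 3·pos + 19.
Decoding 76.79.64.61.34: 76→(76−19)÷3=19=s, 79→(79−19)÷3=20=t, 64→(64−19)÷3=15=o, 61→(61−19)÷3=14=n, 34→(34−19)÷3=5=e.

stone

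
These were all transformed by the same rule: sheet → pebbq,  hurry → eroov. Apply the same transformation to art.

Compare letters: s→p is +23, h→e is +23, e→b is +23 — a constant shift. This is a Caesar cipher with shift 23.
On art: a+23=x, r+23=o, t+23=q.

xoq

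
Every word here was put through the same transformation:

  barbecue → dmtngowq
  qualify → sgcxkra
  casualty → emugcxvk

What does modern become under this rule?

Shifts by position in barbecue: pos 0: b→d (+2), pos 1: a→m (+12), pos 2: r→t (+2), pos 3: b→n (+12) — repeating every 2. The shifts repeat in a cycle of length 2: positions 0,1,… shift by +2, +12, then the pattern repeats.
Applying it to modern: m+2=o, o+12=a, d+2=f, e+12=q, r+2=t, n+12=z.

oafqtz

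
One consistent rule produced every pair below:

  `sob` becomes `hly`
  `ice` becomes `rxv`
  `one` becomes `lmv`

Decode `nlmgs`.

This is the alphabet-reversal cipher (Atbash): a becomes z, b becomes y, etc.
Decoding nlmgs: n↔m, l↔o, m↔n, g↔t, s↔h.

month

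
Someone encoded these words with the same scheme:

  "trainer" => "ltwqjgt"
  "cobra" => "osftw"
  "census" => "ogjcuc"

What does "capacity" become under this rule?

t(19)→l(11) and r(17)→t(19) fit y≡9x+22 (mod 26); the inverse of 9 mod 26 is 3. This is an affine cipher: with a=0,…,z=25, each position x becomes (9x+22) mod 26.
On capacity: c(2)→9·2+22≡14=o; a(0)→9·0+22≡22=w; p(15)→9·15+22≡1=b; a(0)→9·0+22≡22=w; c(2)→9·2+22≡14=o; i(8)→9·8+22≡16=q; t(19)→9·19+22≡11=l; y(24)→9·24+22≡4=e (all mod 26).

owbwoqle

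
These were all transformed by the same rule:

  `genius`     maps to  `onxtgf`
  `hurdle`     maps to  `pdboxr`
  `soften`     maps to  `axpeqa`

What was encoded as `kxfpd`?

Each letter shifts forward by (position + 8), i.e. 8, 9, 10, … — the shift grows by one for each successive letter.
Undoing it on kxfpd: k−8=c, x−9=o, f−10=v, p−11=e, d−12=r.

cover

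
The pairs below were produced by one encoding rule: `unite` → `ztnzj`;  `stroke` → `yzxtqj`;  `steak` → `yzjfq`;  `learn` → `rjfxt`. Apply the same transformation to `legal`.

rjmfr

The shift depends on letter class: consonant n→t is +6, but vowel u→z is +5. Vowels shift forward by 5 and consonants shift forward by 6.
For legal: l(cons)+6=r, e(vowel)+5=j, g(cons)+6=m, a(vowel)+5=f, l(cons)+6=r.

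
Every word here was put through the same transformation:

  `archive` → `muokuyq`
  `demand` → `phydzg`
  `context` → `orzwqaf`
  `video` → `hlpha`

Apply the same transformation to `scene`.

Shifts by position in archive: pos 0: a→m (+12), pos 1: r→u (+3), pos 2: c→o (+12), pos 3: h→k (+3) — repeating every 2. A repeating key of period 2 is used — shifts +12, +3 over and over.
For scene: s+12=e, c+3=f, e+12=q, n+3=q, e+12=q.

efqqq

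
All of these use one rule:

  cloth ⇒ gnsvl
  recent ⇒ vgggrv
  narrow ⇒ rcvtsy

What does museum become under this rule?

qwwgyo

It's a Vigenère-style cipher with numeric key [4,2]: position i shifts by key[i mod 2].
On museum: m+4=q, u+2=w, s+4=w, e+2=g, u+4=y, m+2=o.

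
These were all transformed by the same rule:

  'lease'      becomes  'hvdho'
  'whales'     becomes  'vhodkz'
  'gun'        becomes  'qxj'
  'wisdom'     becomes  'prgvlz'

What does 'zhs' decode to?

pew

The output letters match the input read backwards, each shifted +3: lease reversed is esael. The word is reversed, then every letter is shifted forward by 3.
Decoding zhs: shift back: z−3=w, h−3=e, s−3=p → wep; then reverse → pew.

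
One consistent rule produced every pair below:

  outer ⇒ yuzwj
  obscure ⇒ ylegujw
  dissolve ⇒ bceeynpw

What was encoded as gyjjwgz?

correct

o(14)→y(24) and u(20)→u(20) fit y≡21x+16 (mod 26); the inverse of 21 mod 26 is 5. This is an affine cipher: with a=0,…,z=25, each position x becomes (21x+16) mod 26.
Reversing it on gyjjwgz: g(6)→5·(6−16)≡2=c; y(24)→5·(24−16)≡14=o; j(9)→5·(9−16)≡17=r; j(9)→5·(9−16)≡17=r; w(22)→5·(22−16)≡4=e; g(6)→5·(6−16)≡2=c; z(25)→5·(25−16)≡19=t (all mod 26).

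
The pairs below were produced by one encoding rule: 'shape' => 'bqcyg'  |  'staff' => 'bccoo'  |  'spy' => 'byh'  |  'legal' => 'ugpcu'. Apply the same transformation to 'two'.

The shift depends on letter class: consonant s→b is +9, but vowel a→c is +2. Vowels shift forward by 2 and consonants shift forward by 9.
On two: t(cons)+9=c, w(cons)+9=f, o(vowel)+2=q.

cfq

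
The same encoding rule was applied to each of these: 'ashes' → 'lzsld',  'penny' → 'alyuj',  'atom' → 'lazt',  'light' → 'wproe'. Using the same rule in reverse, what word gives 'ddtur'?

swing

Shifts by position in ashes: pos 0: a→l (+11), pos 1: s→z (+7), pos 2: h→s (+11), pos 3: e→l (+7) — repeating every 2. The shifts repeat in a cycle of length 2: positions 0,1,… shift by +11, +7, then the pattern repeats.
Reversing it on ddtur: d−11=s, d−7=w, t−11=i, u−7=n, r−11=g.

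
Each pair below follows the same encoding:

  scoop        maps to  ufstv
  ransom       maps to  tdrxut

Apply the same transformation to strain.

In scoop: s→u is +2, c→f is +3, o→s is +4, o→t is +5 — the shift increases by 1 each position. Letter i (0-indexed) is shifted by i+2, so successive shifts are 2, 3, 4, ….
Applying it to strain: s+2=u, t+3=w, r+4=v, a+5=f, i+6=o, n+7=u.

uwvfou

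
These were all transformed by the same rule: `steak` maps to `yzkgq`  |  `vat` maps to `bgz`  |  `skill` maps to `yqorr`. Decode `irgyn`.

Each letter is shifted forward by 6 in the alphabet (a Caesar shift of +6).
Decoding irgyn: i−6=c, r−6=l, g−6=a, y−6=s, n−6=h.

clash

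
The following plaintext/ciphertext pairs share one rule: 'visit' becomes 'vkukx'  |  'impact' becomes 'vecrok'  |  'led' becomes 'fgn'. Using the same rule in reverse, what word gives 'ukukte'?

crisis

Read the word backwards and shift each letter +2.
Reversing it on ukukte: shift back: u−2=s, k−2=i, u−2=s, k−2=i, t−2=r, e−2=c → sisirc; then reverse → crisis.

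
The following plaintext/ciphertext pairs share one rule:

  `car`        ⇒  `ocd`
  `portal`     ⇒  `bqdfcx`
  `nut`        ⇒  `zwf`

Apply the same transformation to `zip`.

The shift depends on letter class: consonant c→o is +12, but vowel a→c is +2. Two shifts are in play — +2 for a/e/i/o/u, +12 for every other letter.
Applying it to zip: z(cons)+12=l, i(vowel)+2=k, p(cons)+12=b.

lkb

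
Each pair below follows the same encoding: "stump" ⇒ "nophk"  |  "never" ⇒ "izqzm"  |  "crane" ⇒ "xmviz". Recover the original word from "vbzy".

aged

Compare letters: s→n is +21, t→o is +21, u→p is +21 — a constant shift. This is a Caesar cipher with shift 21.
Undoing it on vbzy: v−21=a, b−21=g, z−21=e, y−21=d.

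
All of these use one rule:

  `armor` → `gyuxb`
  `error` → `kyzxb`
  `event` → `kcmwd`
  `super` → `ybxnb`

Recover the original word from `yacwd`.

stunt

In armor: a→g is +6, r→y is +7, m→u is +8, o→x is +9 — the shift increases by 1 each position. The shift increases by 1 at each position, starting from +6: 6, 7, 8, ….
Decoding yacwd: y−6=s, a−7=t, c−8=u, w−9=n, d−10=t.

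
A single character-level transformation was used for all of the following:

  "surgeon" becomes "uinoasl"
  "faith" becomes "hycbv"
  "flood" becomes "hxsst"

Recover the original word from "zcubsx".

pistol

s(18)→u(20) and u(20)→i(8) fit y≡7x+24 (mod 26); the inverse of 7 mod 26 is 15. Treating letters as 0–25, the rule is x ↦ 7x + 24 (mod 26).
Undoing it on zcubsx: z(25)→15·(25−24)≡15=p; c(2)→15·(2−24)≡8=i; u(20)→15·(20−24)≡18=s; b(1)→15·(1−24)≡19=t; s(18)→15·(18−24)≡14=o; x(23)→15·(23−24)≡11=l (all mod 26).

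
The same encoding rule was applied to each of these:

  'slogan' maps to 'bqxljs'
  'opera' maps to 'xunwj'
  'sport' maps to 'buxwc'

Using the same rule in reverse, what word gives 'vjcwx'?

A repeating key of period 2 is used — shifts +9, +5 over and over.
Reversing it on vjcwx: v−9=m, j−5=e, c−9=t, w−5=r, x−9=o.

metro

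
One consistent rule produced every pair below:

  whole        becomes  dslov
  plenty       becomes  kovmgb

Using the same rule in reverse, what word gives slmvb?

honey

Each pair mirrors across the alphabet (w↔d, h↔s, o↔l): positions sum to 25. Each letter is replaced by its mirror in the alphabet: a↔z, b↔y, c↔x, and so on (the Atbash cipher).
Undoing it on slmvb: s↔h, l↔o, m↔n, v↔e, b↔y.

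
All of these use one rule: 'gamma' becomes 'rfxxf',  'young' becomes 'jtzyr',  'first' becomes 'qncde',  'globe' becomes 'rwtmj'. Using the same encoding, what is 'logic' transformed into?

The shift depends on letter class: consonant g→r is +11, but vowel a→f is +5. The rule splits by letter class: vowels +5, consonants +11.
For logic: l(cons)+11=w, o(vowel)+5=t, g(cons)+11=r, i(vowel)+5=n, c(cons)+11=n.

wtrnn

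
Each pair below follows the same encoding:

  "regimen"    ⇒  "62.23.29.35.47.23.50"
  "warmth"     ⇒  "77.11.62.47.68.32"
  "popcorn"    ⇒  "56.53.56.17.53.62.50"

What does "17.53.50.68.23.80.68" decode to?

context

r(#18)→62 and e(#5)→23: differences scale by 3, so n = 3·pos + 8. The formula is n = 3×(alphabet index, a=1) + 8.
Decoding 17.53.50.68.23.80.68: 17→(17−8)÷3=3=c, 53→(53−8)÷3=15=o, 50→(50−8)÷3=14=n, 68→(68−8)÷3=20=t, 23→(23−8)÷3=5=e, 80→(80−8)÷3=24=x, 68→(68−8)÷3=20=t.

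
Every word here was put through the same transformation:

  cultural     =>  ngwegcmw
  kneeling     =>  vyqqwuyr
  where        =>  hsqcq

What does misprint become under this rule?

xudacuye

The shift depends on letter class: consonant c→n is +11, but vowel u→g is +12. The rule splits by letter class: vowels +12, consonants +11.
Applying it to misprint: m(cons)+11=x, i(vowel)+12=u, s(cons)+11=d, p(cons)+11=a, r(cons)+11=c, i(vowel)+12=u, n(cons)+11=y, t(cons)+11=e.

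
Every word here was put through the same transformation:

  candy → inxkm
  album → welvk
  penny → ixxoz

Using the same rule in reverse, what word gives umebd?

The output letters match the input read backwards, each shifted +10: candy reversed is ydnac. Two steps: reverse the string, then apply a Caesar shift of +10.
Reversing it on umebd: shift back: u−10=k, m−10=c, e−10=u, b−10=r, d−10=t → kcurt; then reverse → truck.

truck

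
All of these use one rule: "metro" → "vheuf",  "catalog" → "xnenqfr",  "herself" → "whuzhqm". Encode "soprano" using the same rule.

zfkunaf

m(12)→v(21) and e(4)→h(7) fit y≡5x+13 (mod 26); the inverse of 5 mod 26 is 21. This is an affine cipher: with a=0,…,z=25, each position x becomes (5x+13) mod 26.
For soprano: s(18)→5·18+13≡25=z; o(14)→5·14+13≡5=f; p(15)→5·15+13≡10=k; r(17)→5·17+13≡20=u; a(0)→5·0+13≡13=n; n(13)→5·13+13≡0=a; o(14)→5·14+13≡5=f (all mod 26).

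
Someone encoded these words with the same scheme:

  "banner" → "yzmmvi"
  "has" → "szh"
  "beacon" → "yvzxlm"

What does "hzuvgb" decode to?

safety

Each pair mirrors across the alphabet (b↔y, a↔z, n↔m): positions sum to 25. Letters are reflected about the middle of the alphabet (position → 25−position): Atbash.
Decoding hzuvgb: h↔s, z↔a, u↔f, v↔e, g↔t, b↔y.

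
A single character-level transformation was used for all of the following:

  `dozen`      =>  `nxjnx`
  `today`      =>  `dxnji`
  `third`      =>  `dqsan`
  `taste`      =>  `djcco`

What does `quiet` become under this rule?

adsnd

Shifts by position in dozen: pos 0: d→n (+10), pos 1: o→x (+9), pos 2: z→j (+10), pos 3: e→n (+9) — repeating every 2. A repeating key of period 2 is used — shifts +10, +9 over and over.
For quiet: q+10=a, u+9=d, i+10=s, e+9=n, t+10=d.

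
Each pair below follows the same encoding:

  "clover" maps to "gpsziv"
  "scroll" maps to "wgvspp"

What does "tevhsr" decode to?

pardon

Compare letters: c→g is +4, l→p is +4, o→s is +4 — a constant shift. It's a constant shift of +4 (ROT4).
Decoding tevhsr: t−4=p, e−4=a, v−4=r, h−4=d, s−4=o, r−4=n.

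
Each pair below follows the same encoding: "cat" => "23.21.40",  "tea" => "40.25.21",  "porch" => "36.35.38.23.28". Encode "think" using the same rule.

40.28.29.34.31

c is letter #3 and maps to 23: an offset of 20. The number is (letter's place in the alphabet, a=1) + 20.
On think: t=20→40, h=8→28, i=9→29, n=14→34, k=11→31.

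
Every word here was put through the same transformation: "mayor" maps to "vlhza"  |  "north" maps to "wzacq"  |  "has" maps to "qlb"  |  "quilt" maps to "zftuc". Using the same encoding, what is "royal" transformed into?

azhlu

The shift depends on letter class: consonant m→v is +9, but vowel a→l is +11. Vowels shift forward by 11 and consonants shift forward by 9.
On royal: r(cons)+9=a, o(vowel)+11=z, y(cons)+9=h, a(vowel)+11=l, l(cons)+9=u.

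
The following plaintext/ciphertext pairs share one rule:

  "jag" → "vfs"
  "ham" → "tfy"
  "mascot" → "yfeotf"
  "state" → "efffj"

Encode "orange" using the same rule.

tdfzsj

The shift depends on letter class: consonant j→v is +12, but vowel a→f is +5. Two shifts are in play — +5 for a/e/i/o/u, +12 for every other letter.
On orange: o(vowel)+5=t, r(cons)+12=d, a(vowel)+5=f, n(cons)+12=z, g(cons)+12=s, e(vowel)+5=j.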